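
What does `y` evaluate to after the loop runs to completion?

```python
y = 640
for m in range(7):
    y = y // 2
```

Let's trace through this code step by step.

Initialize: y = 640
Entering loop: for m in range(7):
After iteration 1: m = 0, y = 320
After iteration 2: m = 1, y = 160
After iteration 3: m = 2, y = 80
After iteration 4: m = 3, y = 40
After iteration 5: m = 4, y = 20
After iteration 6: m = 5, y = 10
After iteration 7: m = 6, y = 5
Loop ends.

Final answer: 5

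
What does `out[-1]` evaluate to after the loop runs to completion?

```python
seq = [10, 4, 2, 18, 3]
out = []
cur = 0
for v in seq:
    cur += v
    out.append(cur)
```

Let's trace through this code step by step.

Initialize: seq = [10, 4, 2, 18, 3]
Initialize: out = []
Initialize: cur = 0
Entering loop: for v in seq:
After iteration 1: v = 10, out = [10], cur = 10
After iteration 2: v = 4, out = [10, 14], cur = 14
After iteration 3: v = 2, out = [10, 14, 16], cur = 16
After iteration 4: v = 18, out = [10, 14, 16, 34], cur = 34
After iteration 5: v = 3, out = [10, 14, 16, 34, 37], cur = 37
Loop ends.
out[-1] = 37

Final answer: 37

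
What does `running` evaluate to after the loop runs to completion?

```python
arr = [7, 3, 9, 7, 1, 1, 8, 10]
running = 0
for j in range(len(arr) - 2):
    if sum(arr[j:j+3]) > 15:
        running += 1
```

Let's trace through this code step by step.

Initialize: arr = [7, 3, 9, 7, 1, 1, 8, 10]
Initialize: running = 0
Entering loop: for j in range(len(arr) - 2):
After iteration 1: j = 0, running = 1
After iteration 2: j = 1, running = 2
After iteration 3: j = 2, running = 3
After iteration 4: j = 3, running = 3
After iteration 5: j = 4, running = 3
After iteration 6: j = 5, running = 4
Loop ends.

Final answer: 4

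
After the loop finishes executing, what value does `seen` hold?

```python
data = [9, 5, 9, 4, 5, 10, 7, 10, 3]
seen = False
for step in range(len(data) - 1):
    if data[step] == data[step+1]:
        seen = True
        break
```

Let's trace through this code step by step.

Initialize: data = [9, 5, 9, 4, 5, 10, 7, 10, 3]
Initialize: seen = False
Entering loop: for step in range(len(data) - 1):
After iteration 1: step = 0, seen = False
After iteration 2: step = 1, seen = False
After iteration 3: step = 2, seen = False
After iteration 4: step = 3, seen = False
After iteration 5: step = 4, seen = False
After iteration 6: step = 5, seen = False
After iteration 7: step = 6, seen = False
After iteration 8: step = 7, seen = False
Loop ends.

Final answer: False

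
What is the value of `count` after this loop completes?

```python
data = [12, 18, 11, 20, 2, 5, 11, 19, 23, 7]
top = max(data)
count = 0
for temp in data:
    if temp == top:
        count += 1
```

Let's trace through this code step by step.

Initialize: data = [12, 18, 11, 20, 2, 5, 11, 19, 23, 7]
Initialize: top = 23
Initialize: count = 0
Entering loop: for temp in data:
After iteration 1: temp = 12, count = 0
After iteration 2: temp = 18, count = 0
After iteration 3: temp = 11, count = 0
After iteration 4: temp = 20, count = 0
After iteration 5: temp = 2, count = 0
After iteration 6: temp = 5, count = 0
After iteration 7: temp = 11, count = 0
After iteration 8: temp = 19, count = 0
After iteration 9: temp = 23, count = 1
After iteration 10: temp = 7, count = 1
Loop ends.

Final answer: 1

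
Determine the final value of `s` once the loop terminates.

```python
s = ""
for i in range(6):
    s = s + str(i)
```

Let's trace through this code step by step.

Initialize: s = ''
Entering loop: for i in range(6):
After iteration 1: i = 0, s = '0'
After iteration 2: i = 1, s = '01'
After iteration 3: i = 2, s = '012'
After iteration 4: i = 3, s = '0123'
After iteration 5: i = 4, s = '01234'
After iteration 6: i = 5, s = '012345'
Loop ends.

Final answer: '012345'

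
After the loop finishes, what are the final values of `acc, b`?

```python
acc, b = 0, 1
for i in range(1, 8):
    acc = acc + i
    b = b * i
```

Let's trace through this code step by step.

Initialize: acc = 0
Initialize: b = 1
Entering loop: for i in range(1, 8):
After iteration 1: i = 1, acc = 1, b = 1
After iteration 2: i = 2, acc = 3, b = 2
After iteration 3: i = 3, acc = 6, b = 6
After iteration 4: i = 4, acc = 10, b = 24
After iteration 5: i = 5, acc = 15, b = 120
After iteration 6: i = 6, acc = 21, b = 720
After iteration 7: i = 7, acc = 28, b = 5040
Loop ends.

Final answer: 28, 5040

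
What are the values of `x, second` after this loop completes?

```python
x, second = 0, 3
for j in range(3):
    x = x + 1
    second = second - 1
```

Let's trace through this code step by step.

Initialize: x = 0
Initialize: second = 3
Entering loop: for j in range(3):
After iteration 1: j = 0, x = 1, second = 2
After iteration 2: j = 1, x = 2, second = 1
After iteration 3: j = 2, x = 3, second = 0
Loop ends.

Final answer: 3, 0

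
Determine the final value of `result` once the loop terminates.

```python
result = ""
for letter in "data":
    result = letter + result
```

Let's trace through this code step by step.

Initialize: result = ''
Entering loop: for letter in "data":
After iteration 1: letter = 'd', result = 'd'
After iteration 2: letter = 'a', result = 'ad'
After iteration 3: letter = 't', result = 'tad'
After iteration 4: letter = 'a', result = 'atad'
Loop ends.

Final answer: 'atad'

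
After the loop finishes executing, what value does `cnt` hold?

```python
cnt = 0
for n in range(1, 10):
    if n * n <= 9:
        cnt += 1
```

Let's trace through this code step by step.

Initialize: cnt = 0
Entering loop: for n in range(1, 10):
After iteration 1: n = 1, cnt = 1
After iteration 2: n = 2, cnt = 2
After iteration 3: n = 3, cnt = 3
After iteration 4: n = 4, cnt = 3
After iteration 5: n = 5, cnt = 3
After iteration 6: n = 6, cnt = 3
After iteration 7: n = 7, cnt = 3
After iteration 8: n = 8, cnt = 3
After iteration 9: n = 9, cnt = 3
Loop ends.

Final answer: 3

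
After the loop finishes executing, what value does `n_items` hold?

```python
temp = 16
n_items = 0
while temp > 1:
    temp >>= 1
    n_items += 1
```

Let's trace through this code step by step.

Initialize: temp = 16
Initialize: n_items = 0
Entering loop: while temp > 1:
After iteration 1: temp = 8, n_items = 1
After iteration 2: temp = 4, n_items = 2
After iteration 3: temp = 2, n_items = 3
After iteration 4: temp = 1, n_items = 4
Loop ends.

Final answer: 4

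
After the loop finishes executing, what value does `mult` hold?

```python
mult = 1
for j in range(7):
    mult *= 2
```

Let's trace through this code step by step.

Initialize: mult = 1
Entering loop: for j in range(7):
After iteration 1: j = 0, mult = 2
After iteration 2: j = 1, mult = 4
After iteration 3: j = 2, mult = 8
After iteration 4: j = 3, mult = 16
After iteration 5: j = 4, mult = 32
After iteration 6: j = 5, mult = 64
After iteration 7: j = 6, mult = 128
Loop ends.

Final answer: 128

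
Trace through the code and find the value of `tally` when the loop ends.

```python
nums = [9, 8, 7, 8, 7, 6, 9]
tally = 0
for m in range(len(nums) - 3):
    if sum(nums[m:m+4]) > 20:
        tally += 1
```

Let's trace through this code step by step.

Initialize: nums = [9, 8, 7, 8, 7, 6, 9]
Initialize: tally = 0
Entering loop: for m in range(len(nums) - 3):
After iteration 1: m = 0, tally = 1
After iteration 2: m = 1, tally = 2
After iteration 3: m = 2, tally = 3
After iteration 4: m = 3, tally = 4
Loop ends.

Final answer: 4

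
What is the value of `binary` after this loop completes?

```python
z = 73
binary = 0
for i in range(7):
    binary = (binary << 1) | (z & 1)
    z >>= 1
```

Let's trace through this code step by step.

Initialize: z = 73
Initialize: binary = 0
Entering loop: for i in range(7):
After iteration 1: i = 0, z = 36, binary = 1
After iteration 2: i = 1, z = 18, binary = 2
After iteration 3: i = 2, z = 9, binary = 4
After iteration 4: i = 3, z = 4, binary = 9
After iteration 5: i = 4, z = 2, binary = 18
After iteration 6: i = 5, z = 1, binary = 36
After iteration 7: i = 6, z = 0, binary = 73
Loop ends.

Final answer: 73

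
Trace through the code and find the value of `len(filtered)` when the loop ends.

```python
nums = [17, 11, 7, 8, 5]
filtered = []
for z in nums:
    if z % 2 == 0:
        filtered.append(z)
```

Let's trace through this code step by step.

Initialize: nums = [17, 11, 7, 8, 5]
Initialize: filtered = []
Entering loop: for z in nums:
After iteration 1: z = 17, filtered = []
After iteration 2: z = 11, filtered = []
After iteration 3: z = 7, filtered = []
After iteration 4: z = 8, filtered = [8]
After iteration 5: z = 5, filtered = [8]
Loop ends.
len(filtered) = 1

Final answer: 1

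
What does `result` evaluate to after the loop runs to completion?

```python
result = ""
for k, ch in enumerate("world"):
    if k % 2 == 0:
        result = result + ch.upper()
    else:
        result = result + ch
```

Let's trace through this code step by step.

Initialize: result = ''
Entering loop: for k, ch in enumerate("world"):
After iteration 1: k = 0, ch = 'w', result = 'W'
After iteration 2: k = 1, ch = 'o', result = 'Wo'
After iteration 3: k = 2, ch = 'r', result = 'WoR'
After iteration 4: k = 3, ch = 'l', result = 'WoRl'
After iteration 5: k = 4, ch = 'd', result = 'WoRlD'
Loop ends.

Final answer: 'WoRlD'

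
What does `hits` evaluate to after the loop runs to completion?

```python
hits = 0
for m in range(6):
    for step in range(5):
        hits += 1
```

Let's trace through this code step by step.

Initialize: hits = 0
Entering loop: for m in range(6):
After iteration 1: m = 0, hits = 5
After iteration 2: m = 1, hits = 10
After iteration 3: m = 2, hits = 15
After iteration 4: m = 3, hits = 20
After iteration 5: m = 4, hits = 25
After iteration 6: m = 5, hits = 30
Loop ends.

Final answer: 30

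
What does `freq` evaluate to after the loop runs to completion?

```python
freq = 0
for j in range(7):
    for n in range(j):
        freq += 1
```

Let's trace through this code step by step.

Initialize: freq = 0
Entering loop: for j in range(7):
After iteration 1: j = 0, freq = 0
After iteration 2: j = 1, freq = 1, n = 0
After iteration 3: j = 2, freq = 3, n = 1
After iteration 4: j = 3, freq = 6, n = 2
After iteration 5: j = 4, freq = 10, n = 3
After iteration 6: j = 5, freq = 15, n = 4
After iteration 7: j = 6, freq = 21, n = 5
Loop ends.

Final answer: 21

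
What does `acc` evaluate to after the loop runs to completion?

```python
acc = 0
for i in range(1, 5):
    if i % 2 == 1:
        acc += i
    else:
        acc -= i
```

Let's trace through this code step by step.

Initialize: acc = 0
Entering loop: for i in range(1, 5):
After iteration 1: i = 1, acc = 1
After iteration 2: i = 2, acc = -1
After iteration 3: i = 3, acc = 2
After iteration 4: i = 4, acc = -2
Loop ends.

Final answer: -2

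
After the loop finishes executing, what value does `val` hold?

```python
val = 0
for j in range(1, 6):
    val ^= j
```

Let's trace through this code step by step.

Initialize: val = 0
Entering loop: for j in range(1, 6):
After iteration 1: j = 1, val = 1
After iteration 2: j = 2, val = 3
After iteration 3: j = 3, val = 0
After iteration 4: j = 4, val = 4
After iteration 5: j = 5, val = 1
Loop ends.

Final answer: 1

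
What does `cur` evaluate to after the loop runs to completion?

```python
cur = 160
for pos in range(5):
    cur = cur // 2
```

Let's trace through this code step by step.

Initialize: cur = 160
Entering loop: for pos in range(5):
After iteration 1: pos = 0, cur = 80
After iteration 2: pos = 1, cur = 40
After iteration 3: pos = 2, cur = 20
After iteration 4: pos = 3, cur = 10
After iteration 5: pos = 4, cur = 5
Loop ends.

Final answer: 5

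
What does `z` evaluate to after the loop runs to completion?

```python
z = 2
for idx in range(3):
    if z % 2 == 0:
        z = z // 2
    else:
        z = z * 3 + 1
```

Let's trace through this code step by step.

Initialize: z = 2
Entering loop: for idx in range(3):
After iteration 1: idx = 0, z = 1
After iteration 2: idx = 1, z = 4
After iteration 3: idx = 2, z = 2
Loop ends.

Final answer: 2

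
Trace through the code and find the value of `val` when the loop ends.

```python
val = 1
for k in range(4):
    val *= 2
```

Let's trace through this code step by step.

Initialize: val = 1
Entering loop: for k in range(4):
After iteration 1: k = 0, val = 2
After iteration 2: k = 1, val = 4
After iteration 3: k = 2, val = 8
After iteration 4: k = 3, val = 16
Loop ends.

Final answer: 16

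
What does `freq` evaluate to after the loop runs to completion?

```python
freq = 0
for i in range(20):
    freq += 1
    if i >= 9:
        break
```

Let's trace through this code step by step.

Initialize: freq = 0
Entering loop: for i in range(20):
After iteration 1: i = 0, freq = 1
After iteration 2: i = 1, freq = 2
After iteration 3: i = 2, freq = 3
After iteration 4: i = 3, freq = 4
After iteration 5: i = 4, freq = 5
After iteration 6: i = 5, freq = 6
After iteration 7: i = 6, freq = 7
After iteration 8: i = 7, freq = 8
After iteration 9: i = 8, freq = 9
After iteration 10: i = 9, freq = 10
Loop ends.

Final answer: 10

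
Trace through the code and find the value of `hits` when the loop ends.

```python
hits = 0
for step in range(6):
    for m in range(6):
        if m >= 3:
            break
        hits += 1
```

Let's trace through this code step by step.

Initialize: hits = 0
Entering loop: for step in range(6):
After iteration 1: step = 0, hits = 3
After iteration 2: step = 1, hits = 6
After iteration 3: step = 2, hits = 9
After iteration 4: step = 3, hits = 12
After iteration 5: step = 4, hits = 15
After iteration 6: step = 5, hits = 18
Loop ends.

Final answer: 18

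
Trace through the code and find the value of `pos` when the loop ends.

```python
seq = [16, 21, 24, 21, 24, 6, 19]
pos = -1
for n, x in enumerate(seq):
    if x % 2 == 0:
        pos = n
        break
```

Let's trace through this code step by step.

Initialize: seq = [16, 21, 24, 21, 24, 6, 19]
Initialize: pos = -1
Entering loop: for n, x in enumerate(seq):
After iteration 1: n = 0, x = 16, pos = 0
Loop ends.

Final answer: 0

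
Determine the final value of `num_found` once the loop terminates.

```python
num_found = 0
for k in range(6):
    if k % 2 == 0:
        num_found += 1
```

Let's trace through this code step by step.

Initialize: num_found = 0
Entering loop: for k in range(6):
After iteration 1: k = 0, num_found = 1
After iteration 2: k = 1, num_found = 1
After iteration 3: k = 2, num_found = 2
After iteration 4: k = 3, num_found = 2
After iteration 5: k = 4, num_found = 3
After iteration 6: k = 5, num_found = 3
Loop ends.

Final answer: 3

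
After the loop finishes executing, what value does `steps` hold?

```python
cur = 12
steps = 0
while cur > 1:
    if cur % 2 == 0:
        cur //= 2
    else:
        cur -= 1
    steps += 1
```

Let's trace through this code step by step.

Initialize: cur = 12
Initialize: steps = 0
Entering loop: while cur > 1:
After iteration 1: cur = 6, steps = 1
After iteration 2: cur = 3, steps = 2
After iteration 3: cur = 2, steps = 3
After iteration 4: cur = 1, steps = 4
Loop ends.

Final answer: 4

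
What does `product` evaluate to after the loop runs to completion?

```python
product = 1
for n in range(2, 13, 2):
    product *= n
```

Let's trace through this code step by step.

Initialize: product = 1
Entering loop: for n in range(2, 13, 2):
After iteration 1: n = 2, product = 2
After iteration 2: n = 4, product = 8
After iteration 3: n = 6, product = 48
After iteration 4: n = 8, product = 384
After iteration 5: n = 10, product = 3840
After iteration 6: n = 12, product = 46080
Loop ends.

Final answer: 46080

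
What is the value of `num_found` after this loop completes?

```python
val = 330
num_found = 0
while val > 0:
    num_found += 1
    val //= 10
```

Let's trace through this code step by step.

Initialize: val = 330
Initialize: num_found = 0
Entering loop: while val > 0:
After iteration 1: val = 33, num_found = 1
After iteration 2: val = 3, num_found = 2
After iteration 3: val = 0, num_found = 3
Loop ends.

Final answer: 3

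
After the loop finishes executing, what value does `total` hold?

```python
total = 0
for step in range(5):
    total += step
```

Let's trace through this code step by step.

Initialize: total = 0
Entering loop: for step in range(5):
After iteration 1: step = 0, total = 0
After iteration 2: step = 1, total = 1
After iteration 3: step = 2, total = 3
After iteration 4: step = 3, total = 6
After iteration 5: step = 4, total = 10
Loop ends.

Final answer: 10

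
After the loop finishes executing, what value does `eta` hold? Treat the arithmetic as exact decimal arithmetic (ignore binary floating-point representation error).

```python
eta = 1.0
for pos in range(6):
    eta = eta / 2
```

Let's trace through this code step by step.

Initialize: eta = 1.0
Entering loop: for pos in range(6):
After iteration 1: pos = 0, eta = 0.5
After iteration 2: pos = 1, eta = 0.25
After iteration 3: pos = 2, eta = 0.125
After iteration 4: pos = 3, eta = 0.0625
After iteration 5: pos = 4, eta = 0.03125
After iteration 6: pos = 5, eta = 0.015625
Loop ends.

Final answer: 0.015625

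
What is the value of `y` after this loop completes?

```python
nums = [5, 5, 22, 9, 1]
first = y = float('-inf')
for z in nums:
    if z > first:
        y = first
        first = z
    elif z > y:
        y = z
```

Let's trace through this code step by step.

Initialize: nums = [5, 5, 22, 9, 1]
Initialize: first = -inf
Initialize: y = -inf
Entering loop: for z in nums:
After iteration 1: z = 5, first = 5, y = -inf
After iteration 2: z = 5, first = 5, y = 5
After iteration 3: z = 22, first = 22, y = 5
After iteration 4: z = 9, first = 22, y = 9
After iteration 5: z = 1, first = 22, y = 9
Loop ends.

Final answer: 9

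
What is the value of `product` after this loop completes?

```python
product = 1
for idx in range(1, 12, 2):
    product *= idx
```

Let's trace through this code step by step.

Initialize: product = 1
Entering loop: for idx in range(1, 12, 2):
After iteration 1: idx = 1, product = 1
After iteration 2: idx = 3, product = 3
After iteration 3: idx = 5, product = 15
After iteration 4: idx = 7, product = 105
After iteration 5: idx = 9, product = 945
After iteration 6: idx = 11, product = 10395
Loop ends.

Final answer: 10395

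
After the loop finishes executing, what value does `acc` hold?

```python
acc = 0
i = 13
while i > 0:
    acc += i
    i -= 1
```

Let's trace through this code step by step.

Initialize: acc = 0
Initialize: i = 13
Entering loop: while i > 0:
After iteration 1: acc = 13, i = 12
After iteration 2: acc = 25, i = 11
After iteration 3: acc = 36, i = 10
After iteration 4: acc = 46, i = 9
After iteration 5: acc = 55, i = 8
After iteration 6: acc = 63, i = 7
After iteration 7: acc = 70, i = 6
After iteration 8: acc = 76, i = 5
After iteration 9: acc = 81, i = 4
After iteration 10: acc = 85, i = 3
After iteration 11: acc = 88, i = 2
After iteration 12: acc = 90, i = 1
After iteration 13: acc = 91, i = 0
Loop ends.

Final answer: 91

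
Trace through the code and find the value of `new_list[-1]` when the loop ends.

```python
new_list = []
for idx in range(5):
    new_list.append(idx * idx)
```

Let's trace through this code step by step.

Initialize: new_list = []
Entering loop: for idx in range(5):
After iteration 1: idx = 0, new_list = [0]
After iteration 2: idx = 1, new_list = [0, 1]
After iteration 3: idx = 2, new_list = [0, 1, 4]
After iteration 4: idx = 3, new_list = [0, 1, 4, 9]
After iteration 5: idx = 4, new_list = [0, 1, 4, 9, 16]
Loop ends.
new_list[-1] = 16

Final answer: 16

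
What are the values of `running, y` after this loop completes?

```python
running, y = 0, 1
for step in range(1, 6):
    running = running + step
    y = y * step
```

Let's trace through this code step by step.

Initialize: running = 0
Initialize: y = 1
Entering loop: for step in range(1, 6):
After iteration 1: step = 1, running = 1, y = 1
After iteration 2: step = 2, running = 3, y = 2
After iteration 3: step = 3, running = 6, y = 6
After iteration 4: step = 4, running = 10, y = 24
After iteration 5: step = 5, running = 15, y = 120
Loop ends.

Final answer: 15, 120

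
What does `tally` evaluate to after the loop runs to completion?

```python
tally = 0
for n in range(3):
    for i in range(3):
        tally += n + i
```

Let's trace through this code step by step.

Initialize: tally = 0
Entering loop: for n in range(3):
After iteration 1: n = 0, tally = 3
After iteration 2: n = 1, tally = 9
After iteration 3: n = 2, tally = 18
Loop ends.

Final answer: 18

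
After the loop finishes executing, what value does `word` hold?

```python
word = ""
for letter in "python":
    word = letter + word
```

Let's trace through this code step by step.

Initialize: word = ''
Entering loop: for letter in "python":
After iteration 1: letter = 'p', word = 'p'
After iteration 2: letter = 'y', word = 'yp'
After iteration 3: letter = 't', word = 'typ'
After iteration 4: letter = 'h', word = 'htyp'
After iteration 5: letter = 'o', word = 'ohtyp'
After iteration 6: letter = 'n', word = 'nohtyp'
Loop ends.

Final answer: 'nohtyp'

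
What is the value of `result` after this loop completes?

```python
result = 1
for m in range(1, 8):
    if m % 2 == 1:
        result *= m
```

Let's trace through this code step by step.

Initialize: result = 1
Entering loop: for m in range(1, 8):
After iteration 1: m = 1, result = 1
After iteration 2: m = 2, result = 1
After iteration 3: m = 3, result = 3
After iteration 4: m = 4, result = 3
After iteration 5: m = 5, result = 15
After iteration 6: m = 6, result = 15
After iteration 7: m = 7, result = 105
Loop ends.

Final answer: 105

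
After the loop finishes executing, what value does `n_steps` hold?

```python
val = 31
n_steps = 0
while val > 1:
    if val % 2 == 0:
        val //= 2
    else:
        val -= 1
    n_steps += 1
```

Let's trace through this code step by step.

Initialize: val = 31
Initialize: n_steps = 0
Entering loop: while val > 1:
After iteration 1: val = 30, n_steps = 1
After iteration 2: val = 15, n_steps = 2
After iteration 3: val = 14, n_steps = 3
After iteration 4: val = 7, n_steps = 4
After iteration 5: val = 6, n_steps = 5
After iteration 6: val = 3, n_steps = 6
After iteration 7: val = 2, n_steps = 7
After iteration 8: val = 1, n_steps = 8
Loop ends.

Final answer: 8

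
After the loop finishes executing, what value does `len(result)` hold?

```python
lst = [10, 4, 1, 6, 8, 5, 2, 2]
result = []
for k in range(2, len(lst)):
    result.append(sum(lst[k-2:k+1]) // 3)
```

Let's trace through this code step by step.

Initialize: lst = [10, 4, 1, 6, 8, 5, 2, 2]
Initialize: result = []
Entering loop: for k in range(2, len(lst)):
After iteration 1: k = 2, result = [5]
After iteration 2: k = 3, result = [5, 3]
After iteration 3: k = 4, result = [5, 3, 5]
After iteration 4: k = 5, result = [5, 3, 5, 6]
After iteration 5: k = 6, result = [5, 3, 5, 6, 5]
After iteration 6: k = 7, result = [5, 3, 5, 6, 5, 3]
Loop ends.
len(result) = 6

Final answer: 6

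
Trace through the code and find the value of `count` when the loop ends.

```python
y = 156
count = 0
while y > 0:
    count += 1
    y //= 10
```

Let's trace through this code step by step.

Initialize: y = 156
Initialize: count = 0
Entering loop: while y > 0:
After iteration 1: y = 15, count = 1
After iteration 2: y = 1, count = 2
After iteration 3: y = 0, count = 3
Loop ends.

Final answer: 3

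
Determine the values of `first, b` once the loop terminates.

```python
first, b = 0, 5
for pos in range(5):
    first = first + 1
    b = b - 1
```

Let's trace through this code step by step.

Initialize: first = 0
Initialize: b = 5
Entering loop: for pos in range(5):
After iteration 1: pos = 0, first = 1, b = 4
After iteration 2: pos = 1, first = 2, b = 3
After iteration 3: pos = 2, first = 3, b = 2
After iteration 4: pos = 3, first = 4, b = 1
After iteration 5: pos = 4, first = 5, b = 0
Loop ends.

Final answer: 5, 0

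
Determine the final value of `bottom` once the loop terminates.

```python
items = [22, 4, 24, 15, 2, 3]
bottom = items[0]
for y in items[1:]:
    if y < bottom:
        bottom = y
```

Let's trace through this code step by step.

Initialize: items = [22, 4, 24, 15, 2, 3]
Initialize: bottom = 22
Entering loop: for y in items[1:]:
After iteration 1: y = 4, bottom = 4
After iteration 2: y = 24, bottom = 4
After iteration 3: y = 15, bottom = 4
After iteration 4: y = 2, bottom = 2
After iteration 5: y = 3, bottom = 2
Loop ends.

Final answer: 2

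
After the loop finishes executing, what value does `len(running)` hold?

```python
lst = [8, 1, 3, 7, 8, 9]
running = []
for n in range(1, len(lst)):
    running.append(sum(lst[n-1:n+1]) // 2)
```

Let's trace through this code step by step.

Initialize: lst = [8, 1, 3, 7, 8, 9]
Initialize: running = []
Entering loop: for n in range(1, len(lst)):
After iteration 1: n = 1, running = [4]
After iteration 2: n = 2, running = [4, 2]
After iteration 3: n = 3, running = [4, 2, 5]
After iteration 4: n = 4, running = [4, 2, 5, 7]
After iteration 5: n = 5, running = [4, 2, 5, 7, 8]
Loop ends.
len(running) = 5

Final answer: 5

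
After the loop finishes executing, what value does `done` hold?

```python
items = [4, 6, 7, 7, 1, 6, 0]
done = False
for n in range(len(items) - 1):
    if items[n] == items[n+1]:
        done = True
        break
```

Let's trace through this code step by step.

Initialize: items = [4, 6, 7, 7, 1, 6, 0]
Initialize: done = False
Entering loop: for n in range(len(items) - 1):
After iteration 1: n = 0, done = False
After iteration 2: n = 1, done = False
After iteration 3: n = 2, done = True
Loop ends.

Final answer: True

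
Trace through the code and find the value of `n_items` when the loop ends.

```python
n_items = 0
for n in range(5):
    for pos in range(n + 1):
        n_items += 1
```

Let's trace through this code step by step.

Initialize: n_items = 0
Entering loop: for n in range(5):
After iteration 1: n = 0, n_items = 1, pos = 0
After iteration 2: n = 1, n_items = 3, pos = 1
After iteration 3: n = 2, n_items = 6, pos = 2
After iteration 4: n = 3, n_items = 10, pos = 3
After iteration 5: n = 4, n_items = 15, pos = 4
Loop ends.

Final answer: 15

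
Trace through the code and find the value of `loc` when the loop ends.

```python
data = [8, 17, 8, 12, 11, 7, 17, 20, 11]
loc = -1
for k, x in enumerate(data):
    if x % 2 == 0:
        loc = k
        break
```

Let's trace through this code step by step.

Initialize: data = [8, 17, 8, 12, 11, 7, 17, 20, 11]
Initialize: loc = -1
Entering loop: for k, x in enumerate(data):
After iteration 1: k = 0, x = 8, loc = 0
Loop ends.

Final answer: 0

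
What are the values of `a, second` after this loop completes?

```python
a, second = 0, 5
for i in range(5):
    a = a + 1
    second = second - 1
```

Let's trace through this code step by step.

Initialize: a = 0
Initialize: second = 5
Entering loop: for i in range(5):
After iteration 1: i = 0, a = 1, second = 4
After iteration 2: i = 1, a = 2, second = 3
After iteration 3: i = 2, a = 3, second = 2
After iteration 4: i = 3, a = 4, second = 1
After iteration 5: i = 4, a = 5, second = 0
Loop ends.

Final answer: 5, 0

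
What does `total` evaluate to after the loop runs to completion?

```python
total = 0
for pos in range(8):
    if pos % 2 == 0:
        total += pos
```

Let's trace through this code step by step.

Initialize: total = 0
Entering loop: for pos in range(8):
After iteration 1: pos = 0, total = 0
After iteration 2: pos = 1, total = 0
After iteration 3: pos = 2, total = 2
After iteration 4: pos = 3, total = 2
After iteration 5: pos = 4, total = 6
After iteration 6: pos = 5, total = 6
After iteration 7: pos = 6, total = 12
After iteration 8: pos = 7, total = 12
Loop ends.

Final answer: 12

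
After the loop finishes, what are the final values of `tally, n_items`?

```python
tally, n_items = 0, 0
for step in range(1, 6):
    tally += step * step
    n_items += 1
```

Let's trace through this code step by step.

Initialize: tally = 0
Initialize: n_items = 0
Entering loop: for step in range(1, 6):
After iteration 1: step = 1, tally = 1, n_items = 1
After iteration 2: step = 2, tally = 5, n_items = 2
After iteration 3: step = 3, tally = 14, n_items = 3
After iteration 4: step = 4, tally = 30, n_items = 4
After iteration 5: step = 5, tally = 55, n_items = 5
Loop ends.

Final answer: 55, 5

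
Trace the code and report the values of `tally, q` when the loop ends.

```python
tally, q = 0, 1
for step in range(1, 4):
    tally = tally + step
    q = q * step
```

Let's trace through this code step by step.

Initialize: tally = 0
Initialize: q = 1
Entering loop: for step in range(1, 4):
After iteration 1: step = 1, tally = 1, q = 1
After iteration 2: step = 2, tally = 3, q = 2
After iteration 3: step = 3, tally = 6, q = 6
Loop ends.

Final answer: 6, 6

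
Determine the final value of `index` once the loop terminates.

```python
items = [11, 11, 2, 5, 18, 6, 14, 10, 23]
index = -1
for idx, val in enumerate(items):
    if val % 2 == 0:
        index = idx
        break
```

Let's trace through this code step by step.

Initialize: items = [11, 11, 2, 5, 18, 6, 14, 10, 23]
Initialize: index = -1
Entering loop: for idx, val in enumerate(items):
After iteration 1: idx = 0, val = 11, index = -1
After iteration 2: idx = 1, val = 11, index = -1
After iteration 3: idx = 2, val = 2, index = 2
Loop ends.

Final answer: 2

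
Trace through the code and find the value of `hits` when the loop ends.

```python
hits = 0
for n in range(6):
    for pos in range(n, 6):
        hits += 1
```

Let's trace through this code step by step.

Initialize: hits = 0
Entering loop: for n in range(6):
After iteration 1: n = 0, hits = 6
After iteration 2: n = 1, hits = 11
After iteration 3: n = 2, hits = 15
After iteration 4: n = 3, hits = 18
After iteration 5: n = 4, hits = 20
After iteration 6: n = 5, hits = 21
Loop ends.

Final answer: 21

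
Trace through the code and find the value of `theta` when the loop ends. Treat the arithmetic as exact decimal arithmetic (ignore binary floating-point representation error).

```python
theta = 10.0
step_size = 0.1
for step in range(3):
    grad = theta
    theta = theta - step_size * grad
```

Let's trace through this code step by step.

Initialize: theta = 10.0
Initialize: step_size = 0.1
Entering loop: for step in range(3):
After iteration 1: step = 0, theta = 9.0, grad = 10.0
After iteration 2: step = 1, theta = 8.1, grad = 9.0
After iteration 3: step = 2, theta = 7.29, grad = 8.1
Loop ends.

Final answer: 7.29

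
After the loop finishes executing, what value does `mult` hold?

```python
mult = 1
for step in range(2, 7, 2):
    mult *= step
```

Let's trace through this code step by step.

Initialize: mult = 1
Entering loop: for step in range(2, 7, 2):
After iteration 1: step = 2, mult = 2
After iteration 2: step = 4, mult = 8
After iteration 3: step = 6, mult = 48
Loop ends.

Final answer: 48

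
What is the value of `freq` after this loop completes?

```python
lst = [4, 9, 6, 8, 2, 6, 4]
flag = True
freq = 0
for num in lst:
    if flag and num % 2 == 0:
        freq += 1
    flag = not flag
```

Let's trace through this code step by step.

Initialize: lst = [4, 9, 6, 8, 2, 6, 4]
Initialize: flag = True
Initialize: freq = 0
Entering loop: for num in lst:
After iteration 1: num = 4, flag = False, freq = 1
After iteration 2: num = 9, flag = True, freq = 1
After iteration 3: num = 6, flag = False, freq = 2
After iteration 4: num = 8, flag = True, freq = 2
After iteration 5: num = 2, flag = False, freq = 3
After iteration 6: num = 6, flag = True, freq = 3
After iteration 7: num = 4, flag = False, freq = 4
Loop ends.

Final answer: 4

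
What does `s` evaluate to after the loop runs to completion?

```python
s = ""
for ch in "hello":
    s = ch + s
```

Let's trace through this code step by step.

Initialize: s = ''
Entering loop: for ch in "hello":
After iteration 1: ch = 'h', s = 'h'
After iteration 2: ch = 'e', s = 'eh'
After iteration 3: ch = 'l', s = 'leh'
After iteration 4: ch = 'l', s = 'lleh'
After iteration 5: ch = 'o', s = 'olleh'
Loop ends.

Final answer: 'olleh'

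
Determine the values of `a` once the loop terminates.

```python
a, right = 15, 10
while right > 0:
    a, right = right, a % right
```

Let's trace through this code step by step.

Initialize: a = 15
Initialize: right = 10
Entering loop: while right > 0:
After iteration 1: a = 10, right = 5
After iteration 2: a = 5, right = 0
Loop ends.

Final answer: 5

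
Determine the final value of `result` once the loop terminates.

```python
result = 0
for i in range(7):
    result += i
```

Let's trace through this code step by step.

Initialize: result = 0
Entering loop: for i in range(7):
After iteration 1: i = 0, result = 0
After iteration 2: i = 1, result = 1
After iteration 3: i = 2, result = 3
After iteration 4: i = 3, result = 6
After iteration 5: i = 4, result = 10
After iteration 6: i = 5, result = 15
After iteration 7: i = 6, result = 21
Loop ends.

Final answer: 21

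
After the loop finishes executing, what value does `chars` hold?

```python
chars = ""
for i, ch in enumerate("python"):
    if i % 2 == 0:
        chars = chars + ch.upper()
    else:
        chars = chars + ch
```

Let's trace through this code step by step.

Initialize: chars = ''
Entering loop: for i, ch in enumerate("python"):
After iteration 1: i = 0, ch = 'p', chars = 'P'
After iteration 2: i = 1, ch = 'y', chars = 'Py'
After iteration 3: i = 2, ch = 't', chars = 'PyT'
After iteration 4: i = 3, ch = 'h', chars = 'PyTh'
After iteration 5: i = 4, ch = 'o', chars = 'PyThO'
After iteration 6: i = 5, ch = 'n', chars = 'PyThOn'
Loop ends.

Final answer: 'PyThOn'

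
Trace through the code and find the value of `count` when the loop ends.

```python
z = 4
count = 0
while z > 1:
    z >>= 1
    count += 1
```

Let's trace through this code step by step.

Initialize: z = 4
Initialize: count = 0
Entering loop: while z > 1:
After iteration 1: z = 2, count = 1
After iteration 2: z = 1, count = 2
Loop ends.

Final answer: 2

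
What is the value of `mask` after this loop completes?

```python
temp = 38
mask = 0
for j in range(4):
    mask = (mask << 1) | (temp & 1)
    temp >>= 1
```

Let's trace through this code step by step.

Initialize: temp = 38
Initialize: mask = 0
Entering loop: for j in range(4):
After iteration 1: j = 0, temp = 19, mask = 0
After iteration 2: j = 1, temp = 9, mask = 1
After iteration 3: j = 2, temp = 4, mask = 3
After iteration 4: j = 3, temp = 2, mask = 6
Loop ends.

Final answer: 6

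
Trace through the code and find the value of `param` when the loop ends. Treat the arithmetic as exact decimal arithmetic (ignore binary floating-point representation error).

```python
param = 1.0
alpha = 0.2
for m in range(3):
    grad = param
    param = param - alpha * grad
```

Let's trace through this code step by step.

Initialize: param = 1.0
Initialize: alpha = 0.2
Entering loop: for m in range(3):
After iteration 1: m = 0, param = 0.8, grad = 1.0
After iteration 2: m = 1, param = 0.64, grad = 0.8
After iteration 3: m = 2, param = 0.512, grad = 0.64
Loop ends.

Final answer: 0.512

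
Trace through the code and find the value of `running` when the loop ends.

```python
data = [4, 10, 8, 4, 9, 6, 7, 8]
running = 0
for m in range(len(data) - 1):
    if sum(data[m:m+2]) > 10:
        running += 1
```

Let's trace through this code step by step.

Initialize: data = [4, 10, 8, 4, 9, 6, 7, 8]
Initialize: running = 0
Entering loop: for m in range(len(data) - 1):
After iteration 1: m = 0, running = 1
After iteration 2: m = 1, running = 2
After iteration 3: m = 2, running = 3
After iteration 4: m = 3, running = 4
After iteration 5: m = 4, running = 5
After iteration 6: m = 5, running = 6
After iteration 7: m = 6, running = 7
Loop ends.

Final answer: 7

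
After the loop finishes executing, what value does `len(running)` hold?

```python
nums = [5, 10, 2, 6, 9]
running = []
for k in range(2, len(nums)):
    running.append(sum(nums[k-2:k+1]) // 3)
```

Let's trace through this code step by step.

Initialize: nums = [5, 10, 2, 6, 9]
Initialize: running = []
Entering loop: for k in range(2, len(nums)):
After iteration 1: k = 2, running = [5]
After iteration 2: k = 3, running = [5, 6]
After iteration 3: k = 4, running = [5, 6, 5]
Loop ends.
len(running) = 3

Final answer: 3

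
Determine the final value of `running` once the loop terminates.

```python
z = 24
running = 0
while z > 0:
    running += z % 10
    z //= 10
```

Let's trace through this code step by step.

Initialize: z = 24
Initialize: running = 0
Entering loop: while z > 0:
After iteration 1: z = 2, running = 4
After iteration 2: z = 0, running = 6
Loop ends.

Final answer: 6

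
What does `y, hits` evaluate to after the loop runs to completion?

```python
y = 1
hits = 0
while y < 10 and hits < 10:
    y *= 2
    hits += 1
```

Let's trace through this code step by step.

Initialize: y = 1
Initialize: hits = 0
Entering loop: while y < 10 and hits < 10:
After iteration 1: y = 2, hits = 1
After iteration 2: y = 4, hits = 2
After iteration 3: y = 8, hits = 3
After iteration 4: y = 16, hits = 4
Loop ends.

Final answer: 16, 4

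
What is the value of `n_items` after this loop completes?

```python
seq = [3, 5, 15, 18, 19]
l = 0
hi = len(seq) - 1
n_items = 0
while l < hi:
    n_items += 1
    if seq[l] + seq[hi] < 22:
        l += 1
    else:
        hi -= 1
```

Let's trace through this code step by step.

Initialize: seq = [3, 5, 15, 18, 19]
Initialize: l = 0
Initialize: hi = 4
Initialize: n_items = 0
Entering loop: while l < hi:
After iteration 1: l = 0, hi = 3, n_items = 1
After iteration 2: l = 1, hi = 3, n_items = 2
After iteration 3: l = 1, hi = 2, n_items = 3
After iteration 4: l = 2, hi = 2, n_items = 4
Loop ends.

Final answer: 4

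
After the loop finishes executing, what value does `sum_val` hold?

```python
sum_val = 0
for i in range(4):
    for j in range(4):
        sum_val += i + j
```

Let's trace through this code step by step.

Initialize: sum_val = 0
Entering loop: for i in range(4):
After iteration 1: i = 0, sum_val = 6
After iteration 2: i = 1, sum_val = 16
After iteration 3: i = 2, sum_val = 30
After iteration 4: i = 3, sum_val = 48
Loop ends.

Final answer: 48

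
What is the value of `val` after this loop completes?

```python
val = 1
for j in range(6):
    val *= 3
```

Let's trace through this code step by step.

Initialize: val = 1
Entering loop: for j in range(6):
After iteration 1: j = 0, val = 3
After iteration 2: j = 1, val = 9
After iteration 3: j = 2, val = 27
After iteration 4: j = 3, val = 81
After iteration 5: j = 4, val = 243
After iteration 6: j = 5, val = 729
Loop ends.

Final answer: 729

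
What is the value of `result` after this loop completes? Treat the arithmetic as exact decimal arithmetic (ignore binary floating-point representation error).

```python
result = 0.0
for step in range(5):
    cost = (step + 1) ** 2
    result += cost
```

Let's trace through this code step by step.

Initialize: result = 0.0
Entering loop: for step in range(5):
After iteration 1: step = 0, result = 1.0, cost = 1
After iteration 2: step = 1, result = 5.0, cost = 4
After iteration 3: step = 2, result = 14.0, cost = 9
After iteration 4: step = 3, result = 30.0, cost = 16
After iteration 5: step = 4, result = 55.0, cost = 25
Loop ends.

Final answer: 55.0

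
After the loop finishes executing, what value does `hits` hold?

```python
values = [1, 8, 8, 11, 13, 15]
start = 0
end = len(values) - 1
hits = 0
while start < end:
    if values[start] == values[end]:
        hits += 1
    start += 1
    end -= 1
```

Let's trace through this code step by step.

Initialize: values = [1, 8, 8, 11, 13, 15]
Initialize: start = 0
Initialize: end = 5
Initialize: hits = 0
Entering loop: while start < end:
After iteration 1: start = 1, end = 4, hits = 0
After iteration 2: start = 2, end = 3, hits = 0
After iteration 3: start = 3, end = 2, hits = 0
Loop ends.

Final answer: 0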